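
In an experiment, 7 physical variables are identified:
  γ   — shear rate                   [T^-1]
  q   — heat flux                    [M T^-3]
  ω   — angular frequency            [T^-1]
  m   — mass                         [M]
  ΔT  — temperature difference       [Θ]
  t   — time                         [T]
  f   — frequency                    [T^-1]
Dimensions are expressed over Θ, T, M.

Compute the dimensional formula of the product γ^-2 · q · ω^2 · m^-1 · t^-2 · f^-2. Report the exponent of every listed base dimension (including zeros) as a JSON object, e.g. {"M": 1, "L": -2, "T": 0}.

{"Θ": 0, "T": -3, "M": 0}

Dimensional matrix (Θ×T×M by γ×q×ω×m×ΔT×t×f):
  Θ: [ 0  0  0  0  1  0  0]
  T: [-1 -3 -1  0  0  1 -1]
  M: [ 0  1  0  1  0  0  0]
  [Θ]: (-2)·0+(1)·0+(2)·0+(-1)·0+(-2)·0+(-2)·0 = 0
  [T]: (-2)·-1+(1)·-3+(2)·-1+(-1)·0+(-2)·1+(-2)·-1 = -3
  [M]: (-2)·0+(1)·1+(2)·0+(-1)·1+(-2)·0+(-2)·0 = 0
⇒ T^-3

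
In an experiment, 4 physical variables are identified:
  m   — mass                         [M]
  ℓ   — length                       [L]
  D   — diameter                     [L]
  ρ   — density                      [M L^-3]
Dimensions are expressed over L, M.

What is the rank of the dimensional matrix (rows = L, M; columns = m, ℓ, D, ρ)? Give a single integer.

2

Write exponents as rows L,M / cols m,ℓ,D,ρ:
  L: [ 0  1  1 -3]
  M: [ 1  0  0  1]
Row reduction gives pivot columns m,ℓ; rank = 2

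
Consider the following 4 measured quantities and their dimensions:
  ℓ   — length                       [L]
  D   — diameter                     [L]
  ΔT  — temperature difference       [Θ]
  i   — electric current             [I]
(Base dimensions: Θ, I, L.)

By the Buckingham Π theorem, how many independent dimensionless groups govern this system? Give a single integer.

Write exponents as rows Θ,I,L / cols ℓ,D,ΔT,i:
  Θ: [ 0  0  1  0]
  I: [ 0  0  0  1]
  L: [ 1  1  0  0]
RREF → pivots at {ℓ,ΔT,i} ⇒ r = 3
Π count = n − r = 4 − 3 = 1

1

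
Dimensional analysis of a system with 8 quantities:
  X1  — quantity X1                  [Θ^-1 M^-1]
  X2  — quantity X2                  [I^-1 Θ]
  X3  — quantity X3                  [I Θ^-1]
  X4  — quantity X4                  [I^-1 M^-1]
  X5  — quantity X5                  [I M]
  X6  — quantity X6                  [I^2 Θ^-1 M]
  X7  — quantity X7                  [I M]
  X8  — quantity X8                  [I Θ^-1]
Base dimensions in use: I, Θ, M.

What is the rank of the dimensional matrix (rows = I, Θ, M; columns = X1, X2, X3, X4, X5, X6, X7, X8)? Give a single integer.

2

Dimensional matrix (I×Θ×M by X1×X2×X3×X4×X5×X6×X7×X8):
  I: [ 0 -1  1 -1  1  2  1  1]
  Θ: [-1  1 -1  0  0 -1  0 -1]
  M: [-1  0  0 -1  1  1  1  0]
Echelon form has 2 nonzero rows (pivots: X1,X2)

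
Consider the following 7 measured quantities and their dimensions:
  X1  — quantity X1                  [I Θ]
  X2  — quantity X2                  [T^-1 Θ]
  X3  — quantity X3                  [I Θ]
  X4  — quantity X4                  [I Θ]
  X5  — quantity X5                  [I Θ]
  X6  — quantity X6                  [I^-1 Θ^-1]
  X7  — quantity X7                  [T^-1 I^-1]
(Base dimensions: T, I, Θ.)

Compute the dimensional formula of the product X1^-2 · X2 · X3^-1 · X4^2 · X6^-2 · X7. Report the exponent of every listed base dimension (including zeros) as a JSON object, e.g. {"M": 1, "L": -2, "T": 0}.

Write exponents as rows T,I,Θ / cols X1,X2,X3,X4,X5,X6,X7:
  T: [ 0 -1  0  0  0  0 -1]
  I: [ 1  0  1  1  1 -1 -1]
  Θ: [ 1  1  1  1  1 -1  0]
  [T]: (-2)·0+(1)·-1+(-1)·0+(2)·0+(-2)·0+(1)·-1 = -2
  [I]: (-2)·1+(1)·0+(-1)·1+(2)·1+(-2)·-1+(1)·-1 = 0
  [Θ]: (-2)·1+(1)·1+(-1)·1+(2)·1+(-2)·-1+(1)·0 = 2
⇒ T^-2 Θ^2

{"T": -2, "I": 0, "Θ": 2}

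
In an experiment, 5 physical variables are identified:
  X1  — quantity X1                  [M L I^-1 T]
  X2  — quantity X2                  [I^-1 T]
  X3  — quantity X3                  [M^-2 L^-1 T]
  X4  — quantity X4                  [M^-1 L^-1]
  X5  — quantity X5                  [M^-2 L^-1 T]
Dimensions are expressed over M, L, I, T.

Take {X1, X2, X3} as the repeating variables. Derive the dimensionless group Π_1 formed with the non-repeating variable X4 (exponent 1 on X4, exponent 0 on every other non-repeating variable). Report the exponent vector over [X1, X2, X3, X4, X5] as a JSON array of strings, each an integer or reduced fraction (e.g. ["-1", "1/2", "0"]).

Dimensional matrix (M×L×I×T by X1×X2×X3×X4×X5):
  M: [ 1  0 -2 -1 -2]
  L: [ 1  0 -1 -1 -1]
  I: [-1 -1  0  0  0]
  T: [ 1  1  1  0  1]
RREF → pivots at {X1,X2,X3} ⇒ r = 3
Pivot set = {X1,X2,X3}, free = {X4,X5}
RREF:
  r0: [   1    0    0   -1    0]
  r1: [   0    1    0    1    0]
  r2: [   0    0    1    0    1]
  r3: [   0    0    0    0    0]
Fix exponent of X4 at 1, X5 at 0; solve each RREF row for its pivot's exponent:
  r0: exp(X1) + (-1)·1 = 0 ⇒ exp(X1) = 1
  r1: exp(X2) + (1)·1 = 0 ⇒ exp(X2) = -1
  r2: exp(X3) + (0)·1 = 0 ⇒ exp(X3) = 0
Π_1 = X1 · X2^-1 · X4

["1", "-1", "0", "1", "0"]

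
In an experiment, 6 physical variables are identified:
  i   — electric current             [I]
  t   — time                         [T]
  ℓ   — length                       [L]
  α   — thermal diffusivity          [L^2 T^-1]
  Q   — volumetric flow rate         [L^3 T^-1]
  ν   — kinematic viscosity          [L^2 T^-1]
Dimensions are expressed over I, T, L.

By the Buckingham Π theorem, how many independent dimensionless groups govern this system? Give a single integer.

3

Exponent matrix [I,T,L] × [i,t,ℓ,α,Q,ν]:
  I: [ 1  0  0  0  0  0]
  T: [ 0  1  0 -1 -1 -1]
  L: [ 0  0  1  2  3  2]
Row reduction gives pivot columns i,t,ℓ; rank = 3
n=6, r=3 ⇒ 3 dimensionless groups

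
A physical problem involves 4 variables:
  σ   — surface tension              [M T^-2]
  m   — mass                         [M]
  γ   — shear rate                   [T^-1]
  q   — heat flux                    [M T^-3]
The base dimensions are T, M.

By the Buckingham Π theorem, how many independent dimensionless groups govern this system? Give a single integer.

Dimensional matrix (T×M by σ×m×γ×q):
  T: [-2  0 -1 -3]
  M: [ 1  1  0  1]
RREF → pivots at {σ,m} ⇒ r = 2
4 vars − rank 2 = 2 Π groups

2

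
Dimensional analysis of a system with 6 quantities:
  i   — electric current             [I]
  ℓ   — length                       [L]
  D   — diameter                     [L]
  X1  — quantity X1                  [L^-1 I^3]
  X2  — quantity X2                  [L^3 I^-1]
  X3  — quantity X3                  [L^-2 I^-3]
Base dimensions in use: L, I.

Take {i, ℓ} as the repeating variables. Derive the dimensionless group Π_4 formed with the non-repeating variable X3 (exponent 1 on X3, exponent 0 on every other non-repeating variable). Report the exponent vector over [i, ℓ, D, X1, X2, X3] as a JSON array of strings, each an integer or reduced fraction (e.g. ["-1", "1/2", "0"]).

["3", "2", "0", "0", "0", "1"]

Exponent matrix [L,I] × [i,ℓ,D,X1,X2,X3]:
  L: [ 0  1  1 -1  3 -2]
  I: [ 1  0  0  3 -1 -3]
Echelon form has 2 nonzero rows (pivots: i,ℓ)
Pivot set = {i,ℓ}, free = {D,X1,X2,X3}
RREF:
  r0: [   1    0    0    3   -1   -3]
  r1: [   0    1    1   -1    3   -2]
Fix exponent of X3 at 1, D at 0, X1 at 0, X2 at 0; solve each RREF row for its pivot's exponent:
  r0: exp(i) + (-3)·1 = 0 ⇒ exp(i) = 3
  r1: exp(ℓ) + (-2)·1 = 0 ⇒ exp(ℓ) = 2
Π_4 = i^3 · ℓ^2 · X3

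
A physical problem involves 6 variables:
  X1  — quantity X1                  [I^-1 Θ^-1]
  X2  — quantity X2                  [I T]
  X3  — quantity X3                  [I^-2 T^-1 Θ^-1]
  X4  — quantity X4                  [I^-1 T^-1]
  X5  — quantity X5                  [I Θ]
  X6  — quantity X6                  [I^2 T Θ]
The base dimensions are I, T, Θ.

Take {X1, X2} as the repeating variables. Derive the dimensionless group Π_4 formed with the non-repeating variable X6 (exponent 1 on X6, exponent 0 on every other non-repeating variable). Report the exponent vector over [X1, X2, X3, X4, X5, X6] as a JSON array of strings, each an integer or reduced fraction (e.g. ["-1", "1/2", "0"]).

["1", "-1", "0", "0", "0", "1"]

Write exponents as rows I,T,Θ / cols X1,X2,X3,X4,X5,X6:
  I: [-1  1 -2 -1  1  2]
  T: [ 0  1 -1 -1  0  1]
  Θ: [-1  0 -1  0  1  1]
Echelon form has 2 nonzero rows (pivots: X1,X2)
Repeat: X1,X2; free: X3,X4,X5,X6
RREF:
  r0: [   1    0    1    0   -1   -1]
  r1: [   0    1   -1   -1    0    1]
  r2: [   0    0    0    0    0    0]
Fix exponent of X6 at 1, X3 at 0, X4 at 0, X5 at 0; solve each RREF row for its pivot's exponent:
  r0: exp(X1) + (-1)·1 = 0 ⇒ exp(X1) = 1
  r1: exp(X2) + (1)·1 = 0 ⇒ exp(X2) = -1
Π_4 = X1 · X2^-1 · X6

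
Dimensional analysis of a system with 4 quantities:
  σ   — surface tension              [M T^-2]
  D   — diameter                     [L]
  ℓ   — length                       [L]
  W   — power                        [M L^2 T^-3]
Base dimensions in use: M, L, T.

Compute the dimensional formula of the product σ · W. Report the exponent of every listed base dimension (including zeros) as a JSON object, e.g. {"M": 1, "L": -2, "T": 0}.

{"M": 2, "L": 2, "T": -5}

Write exponents as rows M,L,T / cols σ,D,ℓ,W:
  M: [ 1  0  0  1]
  L: [ 0  1  1  2]
  T: [-2  0  0 -3]
  [M]: (1)·1+(1)·1 = 2
  [L]: (1)·0+(1)·2 = 2
  [T]: (1)·-2+(1)·-3 = -5
⇒ M^2 L^2 T^-5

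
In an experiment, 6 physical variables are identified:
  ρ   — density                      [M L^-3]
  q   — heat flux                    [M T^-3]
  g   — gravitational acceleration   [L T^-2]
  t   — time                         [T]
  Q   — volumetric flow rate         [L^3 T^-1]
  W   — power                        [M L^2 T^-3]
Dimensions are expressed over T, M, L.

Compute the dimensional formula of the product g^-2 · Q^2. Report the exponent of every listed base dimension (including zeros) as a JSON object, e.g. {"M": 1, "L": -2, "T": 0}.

{"T": 2, "M": 0, "L": 4}

Exponent matrix [T,M,L] × [ρ,q,g,t,Q,W]:
  T: [ 0 -3 -2  1 -1 -3]
  M: [ 1  1  0  0  0  1]
  L: [-3  0  1  0  3  2]
  [T]: (-2)·-2+(2)·-1 = 2
  [M]: (-2)·0+(2)·0 = 0
  [L]: (-2)·1+(2)·3 = 4
⇒ T^2 L^4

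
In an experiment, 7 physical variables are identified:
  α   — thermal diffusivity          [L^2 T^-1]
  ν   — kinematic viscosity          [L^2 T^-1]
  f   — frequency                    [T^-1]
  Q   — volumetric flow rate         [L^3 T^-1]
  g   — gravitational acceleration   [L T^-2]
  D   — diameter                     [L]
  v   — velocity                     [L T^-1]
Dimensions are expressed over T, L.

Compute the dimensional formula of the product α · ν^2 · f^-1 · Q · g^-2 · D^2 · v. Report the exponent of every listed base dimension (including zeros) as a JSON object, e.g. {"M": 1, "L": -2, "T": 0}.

{"T": 0, "L": 10}

Write exponents as rows T,L / cols α,ν,f,Q,g,D,v:
  T: [-1 -1 -1 -1 -2  0 -1]
  L: [ 2  2  0  3  1  1  1]
  [T]: (1)·-1+(2)·-1+(-1)·-1+(1)·-1+(-2)·-2+(2)·0+(1)·-1 = 0
  [L]: (1)·2+(2)·2+(-1)·0+(1)·3+(-2)·1+(2)·1+(1)·1 = 10
⇒ L^10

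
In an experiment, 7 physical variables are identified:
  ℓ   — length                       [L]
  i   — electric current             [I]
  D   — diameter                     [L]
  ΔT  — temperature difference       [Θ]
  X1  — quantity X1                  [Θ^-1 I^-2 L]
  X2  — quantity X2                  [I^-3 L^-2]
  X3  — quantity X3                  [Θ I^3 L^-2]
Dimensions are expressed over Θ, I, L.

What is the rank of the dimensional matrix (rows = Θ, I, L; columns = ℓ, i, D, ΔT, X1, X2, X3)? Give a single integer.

3

Exponent matrix [Θ,I,L] × [ℓ,i,D,ΔT,X1,X2,X3]:
  Θ: [ 0  0  0  1 -1  0  1]
  I: [ 0  1  0  0 -2 -3  3]
  L: [ 1  0  1  0  1 -2 -2]
RREF → pivots at {ℓ,i,ΔT} ⇒ r = 3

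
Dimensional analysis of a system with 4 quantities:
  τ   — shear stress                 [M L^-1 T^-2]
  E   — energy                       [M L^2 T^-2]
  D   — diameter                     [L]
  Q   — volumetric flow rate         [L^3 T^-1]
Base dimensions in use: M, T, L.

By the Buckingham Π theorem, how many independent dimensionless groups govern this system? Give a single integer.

Exponent matrix [M,T,L] × [τ,E,D,Q]:
  M: [ 1  1  0  0]
  T: [-2 -2  0 -1]
  L: [-1  2  1  3]
RREF → pivots at {τ,E,Q} ⇒ r = 3
Π count = n − r = 4 − 3 = 1

1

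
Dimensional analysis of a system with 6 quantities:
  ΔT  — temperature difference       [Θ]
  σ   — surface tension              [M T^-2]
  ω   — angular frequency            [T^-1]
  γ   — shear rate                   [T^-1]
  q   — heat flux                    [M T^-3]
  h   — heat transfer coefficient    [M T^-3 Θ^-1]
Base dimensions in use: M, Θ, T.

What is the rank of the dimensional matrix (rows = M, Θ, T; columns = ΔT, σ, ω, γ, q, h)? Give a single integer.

Write exponents as rows M,Θ,T / cols ΔT,σ,ω,γ,q,h:
  M: [ 0  1  0  0  1  1]
  Θ: [ 1  0  0  0  0 -1]
  T: [ 0 -2 -1 -1 -3 -3]
Echelon form has 3 nonzero rows (pivots: ΔT,σ,ω)

3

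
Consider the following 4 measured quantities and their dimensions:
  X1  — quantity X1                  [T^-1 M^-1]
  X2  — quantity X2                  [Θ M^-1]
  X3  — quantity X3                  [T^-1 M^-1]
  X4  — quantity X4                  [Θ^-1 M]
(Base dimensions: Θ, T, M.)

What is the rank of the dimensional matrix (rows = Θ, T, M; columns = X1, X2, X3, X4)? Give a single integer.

2

Write exponents as rows Θ,T,M / cols X1,X2,X3,X4:
  Θ: [ 0  1  0 -1]
  T: [-1  0 -1  0]
  M: [-1 -1 -1  1]
RREF → pivots at {X1,X2} ⇒ r = 2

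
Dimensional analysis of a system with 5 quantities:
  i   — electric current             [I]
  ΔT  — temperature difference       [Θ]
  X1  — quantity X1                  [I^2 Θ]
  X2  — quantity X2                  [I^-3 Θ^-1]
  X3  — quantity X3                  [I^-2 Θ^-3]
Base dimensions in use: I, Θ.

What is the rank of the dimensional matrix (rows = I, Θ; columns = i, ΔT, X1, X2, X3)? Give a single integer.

2

Dimensional matrix (I×Θ by i×ΔT×X1×X2×X3):
  I: [ 1  0  2 -3 -2]
  Θ: [ 0  1  1 -1 -3]
Row reduction gives pivot columns i,ΔT; rank = 2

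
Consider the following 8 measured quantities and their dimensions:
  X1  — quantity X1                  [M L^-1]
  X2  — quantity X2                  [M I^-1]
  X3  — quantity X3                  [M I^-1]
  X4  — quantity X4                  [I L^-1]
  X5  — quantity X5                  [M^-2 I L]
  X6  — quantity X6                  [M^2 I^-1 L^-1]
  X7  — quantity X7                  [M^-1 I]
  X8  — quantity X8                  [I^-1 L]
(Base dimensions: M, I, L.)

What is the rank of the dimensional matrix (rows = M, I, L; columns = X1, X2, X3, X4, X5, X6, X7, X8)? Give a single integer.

Exponent matrix [M,I,L] × [X1,X2,X3,X4,X5,X6,X7,X8]:
  M: [ 1  1  1  0 -2  2 -1  0]
  I: [ 0 -1 -1  1  1 -1  1 -1]
  L: [-1  0  0 -1  1 -1  0  1]
RREF → pivots at {X1,X2} ⇒ r = 2

2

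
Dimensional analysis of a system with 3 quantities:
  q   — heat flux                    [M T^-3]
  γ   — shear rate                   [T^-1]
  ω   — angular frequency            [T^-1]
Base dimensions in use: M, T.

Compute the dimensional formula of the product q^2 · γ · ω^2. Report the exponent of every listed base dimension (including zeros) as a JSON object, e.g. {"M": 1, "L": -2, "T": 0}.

{"M": 2, "T": -9}

Exponent matrix [M,T] × [q,γ,ω]:
  M: [ 1  0  0]
  T: [-3 -1 -1]
  [M]: (2)·1+(1)·0+(2)·0 = 2
  [T]: (2)·-3+(1)·-1+(2)·-1 = -9
⇒ M^2 T^-9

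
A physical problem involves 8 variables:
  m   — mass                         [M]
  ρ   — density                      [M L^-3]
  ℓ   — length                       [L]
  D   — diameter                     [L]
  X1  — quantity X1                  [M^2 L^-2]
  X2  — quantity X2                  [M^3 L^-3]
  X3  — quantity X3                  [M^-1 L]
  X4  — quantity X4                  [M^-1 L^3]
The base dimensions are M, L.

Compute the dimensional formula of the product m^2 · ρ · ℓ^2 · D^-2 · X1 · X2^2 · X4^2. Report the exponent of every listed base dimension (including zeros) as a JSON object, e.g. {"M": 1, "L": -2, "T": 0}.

{"M": 9, "L": -5}

Exponent matrix [M,L] × [m,ρ,ℓ,D,X1,X2,X3,X4]:
  M: [ 1  1  0  0  2  3 -1 -1]
  L: [ 0 -3  1  1 -2 -3  1  3]
  [M]: (2)·1+(1)·1+(2)·0+(-2)·0+(1)·2+(2)·3+(2)·-1 = 9
  [L]: (2)·0+(1)·-3+(2)·1+(-2)·1+(1)·-2+(2)·-3+(2)·3 = -5
⇒ M^9 L^-5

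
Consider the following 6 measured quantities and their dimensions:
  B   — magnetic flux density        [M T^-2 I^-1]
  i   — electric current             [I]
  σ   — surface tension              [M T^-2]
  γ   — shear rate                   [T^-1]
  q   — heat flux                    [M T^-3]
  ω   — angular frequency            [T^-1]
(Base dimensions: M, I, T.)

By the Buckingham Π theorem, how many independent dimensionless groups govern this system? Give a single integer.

Dimensional matrix (M×I×T by B×i×σ×γ×q×ω):
  M: [ 1  0  1  0  1  0]
  I: [-1  1  0  0  0  0]
  T: [-2  0 -2 -1 -3 -1]
RREF → pivots at {B,i,γ} ⇒ r = 3
n=6, r=3 ⇒ 3 dimensionless groups

3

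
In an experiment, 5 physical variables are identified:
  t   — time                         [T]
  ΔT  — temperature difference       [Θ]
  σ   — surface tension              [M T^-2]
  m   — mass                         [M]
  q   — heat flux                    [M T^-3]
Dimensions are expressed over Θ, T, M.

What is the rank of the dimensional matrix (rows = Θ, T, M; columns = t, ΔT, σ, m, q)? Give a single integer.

3

Write exponents as rows Θ,T,M / cols t,ΔT,σ,m,q:
  Θ: [ 0  1  0  0  0]
  T: [ 1  0 -2  0 -3]
  M: [ 0  0  1  1  1]
Row reduction gives pivot columns t,ΔT,σ; rank = 3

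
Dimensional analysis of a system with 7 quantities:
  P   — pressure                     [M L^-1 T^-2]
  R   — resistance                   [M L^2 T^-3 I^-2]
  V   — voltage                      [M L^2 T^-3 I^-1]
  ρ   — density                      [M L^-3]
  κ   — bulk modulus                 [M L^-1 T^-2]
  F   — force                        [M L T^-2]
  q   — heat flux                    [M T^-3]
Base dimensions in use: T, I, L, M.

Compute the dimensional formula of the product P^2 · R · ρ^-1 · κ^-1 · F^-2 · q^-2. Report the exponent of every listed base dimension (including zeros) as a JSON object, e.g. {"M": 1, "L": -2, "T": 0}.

{"T": 5, "I": -2, "L": 2, "M": -3}

Dimensional matrix (T×I×L×M by P×R×V×ρ×κ×F×q):
  T: [-2 -3 -3  0 -2 -2 -3]
  I: [ 0 -2 -1  0  0  0  0]
  L: [-1  2  2 -3 -1  1  0]
  M: [ 1  1  1  1  1  1  1]
  [T]: (2)·-2+(1)·-3+(-1)·0+(-1)·-2+(-2)·-2+(-2)·-3 = 5
  [I]: (2)·0+(1)·-2+(-1)·0+(-1)·0+(-2)·0+(-2)·0 = -2
  [L]: (2)·-1+(1)·2+(-1)·-3+(-1)·-1+(-2)·1+(-2)·0 = 2
  [M]: (2)·1+(1)·1+(-1)·1+(-1)·1+(-2)·1+(-2)·1 = -3
⇒ T^5 I^-2 L^2 M^-3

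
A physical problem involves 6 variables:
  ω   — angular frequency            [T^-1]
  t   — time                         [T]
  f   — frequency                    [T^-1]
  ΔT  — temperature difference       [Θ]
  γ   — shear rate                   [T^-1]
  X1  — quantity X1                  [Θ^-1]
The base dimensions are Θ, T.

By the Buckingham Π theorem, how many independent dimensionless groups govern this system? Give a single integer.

4

Write exponents as rows Θ,T / cols ω,t,f,ΔT,γ,X1:
  Θ: [ 0  0  0  1  0 -1]
  T: [-1  1 -1  0 -1  0]
RREF → pivots at {ω,ΔT} ⇒ r = 2
Π count = n − r = 6 − 2 = 4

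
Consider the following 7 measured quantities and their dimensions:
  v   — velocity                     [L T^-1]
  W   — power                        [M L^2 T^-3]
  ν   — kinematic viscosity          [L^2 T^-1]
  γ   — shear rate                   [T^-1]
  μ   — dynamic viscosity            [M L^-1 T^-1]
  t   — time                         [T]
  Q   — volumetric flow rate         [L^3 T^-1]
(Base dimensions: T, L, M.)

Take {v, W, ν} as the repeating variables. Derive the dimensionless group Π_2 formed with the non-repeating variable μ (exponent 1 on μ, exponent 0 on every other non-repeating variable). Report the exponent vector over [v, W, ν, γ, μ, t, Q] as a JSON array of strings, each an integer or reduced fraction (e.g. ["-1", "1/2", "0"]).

["1", "-1", "1", "0", "1", "0", "0"]

Exponent matrix [T,L,M] × [v,W,ν,γ,μ,t,Q]:
  T: [-1 -3 -1 -1 -1  1 -1]
  L: [ 1  2  2  0 -1  0  3]
  M: [ 0  1  0  0  1  0  0]
RREF → pivots at {v,W,ν} ⇒ r = 3
Pivot set = {v,W,ν}, free = {γ,μ,t,Q}
RREF:
  r0: [   1    0    0    2   -1   -2   -1]
  r1: [   0    1    0    0    1    0    0]
  r2: [   0    0    1   -1   -1    1    2]
Fix exponent of μ at 1, γ at 0, t at 0, Q at 0; solve each RREF row for its pivot's exponent:
  r0: exp(v) + (-1)·1 = 0 ⇒ exp(v) = 1
  r1: exp(W) + (1)·1 = 0 ⇒ exp(W) = -1
  r2: exp(ν) + (-1)·1 = 0 ⇒ exp(ν) = 1
Π_2 = v · W^-1 · ν · μ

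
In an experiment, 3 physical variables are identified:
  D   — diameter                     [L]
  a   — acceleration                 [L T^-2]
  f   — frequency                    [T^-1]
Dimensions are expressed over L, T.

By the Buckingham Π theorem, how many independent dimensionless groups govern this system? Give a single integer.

Write exponents as rows L,T / cols D,a,f:
  L: [ 1  1  0]
  T: [ 0 -2 -1]
RREF → pivots at {D,a} ⇒ r = 2
n=3, r=2 ⇒ 1 dimensionless group

1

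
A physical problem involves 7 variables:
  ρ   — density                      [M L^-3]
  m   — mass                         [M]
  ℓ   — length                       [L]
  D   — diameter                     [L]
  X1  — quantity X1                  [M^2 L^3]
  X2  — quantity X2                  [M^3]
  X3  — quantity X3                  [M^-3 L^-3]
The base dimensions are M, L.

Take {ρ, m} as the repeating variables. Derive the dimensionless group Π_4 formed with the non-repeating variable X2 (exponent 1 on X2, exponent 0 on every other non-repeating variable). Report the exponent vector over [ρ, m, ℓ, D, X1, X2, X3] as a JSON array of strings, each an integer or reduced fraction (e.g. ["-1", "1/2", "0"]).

Dimensional matrix (M×L by ρ×m×ℓ×D×X1×X2×X3):
  M: [ 1  1  0  0  2  3 -3]
  L: [-3  0  1  1  3  0 -3]
Row reduction gives pivot columns ρ,m; rank = 2
Pivot set = {ρ,m}, free = {ℓ,D,X1,X2,X3}
RREF:
  r0: [   1    0 -1/3 -1/3   -1    0    1]
  r1: [   0    1  1/3  1/3    3    3   -4]
Fix exponent of X2 at 1, ℓ at 0, D at 0, X1 at 0, X3 at 0; solve each RREF row for its pivot's exponent:
  r0: exp(ρ) + (0)·1 = 0 ⇒ exp(ρ) = 0
  r1: exp(m) + (3)·1 = 0 ⇒ exp(m) = -3
Π_4 = m^-3 · X2

["0", "-3", "0", "0", "0", "1", "0"]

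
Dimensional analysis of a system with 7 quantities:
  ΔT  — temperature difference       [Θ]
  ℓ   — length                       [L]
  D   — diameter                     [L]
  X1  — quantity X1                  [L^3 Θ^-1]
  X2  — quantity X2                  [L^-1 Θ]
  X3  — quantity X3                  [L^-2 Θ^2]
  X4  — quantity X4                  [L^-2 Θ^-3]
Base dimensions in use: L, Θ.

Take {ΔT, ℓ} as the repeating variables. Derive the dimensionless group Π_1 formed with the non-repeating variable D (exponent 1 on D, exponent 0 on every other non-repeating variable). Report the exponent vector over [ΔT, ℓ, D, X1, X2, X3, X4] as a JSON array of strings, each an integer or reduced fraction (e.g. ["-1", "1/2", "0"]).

["0", "-1", "1", "0", "0", "0", "0"]

Write exponents as rows L,Θ / cols ΔT,ℓ,D,X1,X2,X3,X4:
  L: [ 0  1  1  3 -1 -2 -2]
  Θ: [ 1  0  0 -1  1  2 -3]
RREF → pivots at {ΔT,ℓ} ⇒ r = 2
Repeat: ΔT,ℓ; free: D,X1,X2,X3,X4
RREF:
  r0: [   1    0    0   -1    1    2   -3]
  r1: [   0    1    1    3   -1   -2   -2]
Fix exponent of D at 1, X1 at 0, X2 at 0, X3 at 0, X4 at 0; solve each RREF row for its pivot's exponent:
  r0: exp(ΔT) + (0)·1 = 0 ⇒ exp(ΔT) = 0
  r1: exp(ℓ) + (1)·1 = 0 ⇒ exp(ℓ) = -1
Π_1 = ℓ^-1 · D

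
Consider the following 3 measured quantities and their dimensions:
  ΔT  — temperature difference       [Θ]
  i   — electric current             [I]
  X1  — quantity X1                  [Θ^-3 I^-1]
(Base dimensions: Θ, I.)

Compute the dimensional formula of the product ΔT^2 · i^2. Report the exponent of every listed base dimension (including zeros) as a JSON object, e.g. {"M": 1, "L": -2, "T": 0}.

{"Θ": 2, "I": 2}

Write exponents as rows Θ,I / cols ΔT,i,X1:
  Θ: [ 1  0 -3]
  I: [ 0  1 -1]
  [Θ]: (2)·1+(2)·0 = 2
  [I]: (2)·0+(2)·1 = 2
⇒ Θ^2 I^2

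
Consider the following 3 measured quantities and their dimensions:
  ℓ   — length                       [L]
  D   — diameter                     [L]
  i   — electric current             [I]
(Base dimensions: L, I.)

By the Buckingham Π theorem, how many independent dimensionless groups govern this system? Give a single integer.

Dimensional matrix (L×I by ℓ×D×i):
  L: [ 1  1  0]
  I: [ 0  0  1]
RREF → pivots at {ℓ,i} ⇒ r = 2
3 vars − rank 2 = 1 Π group

1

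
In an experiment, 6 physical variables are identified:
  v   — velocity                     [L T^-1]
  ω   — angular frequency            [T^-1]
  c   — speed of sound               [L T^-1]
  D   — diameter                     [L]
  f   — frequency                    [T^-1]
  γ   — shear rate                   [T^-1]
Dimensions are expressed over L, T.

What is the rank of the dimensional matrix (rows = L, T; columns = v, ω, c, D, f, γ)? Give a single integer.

Dimensional matrix (L×T by v×ω×c×D×f×γ):
  L: [ 1  0  1  1  0  0]
  T: [-1 -1 -1  0 -1 -1]
Row reduction gives pivot columns v,ω; rank = 2

2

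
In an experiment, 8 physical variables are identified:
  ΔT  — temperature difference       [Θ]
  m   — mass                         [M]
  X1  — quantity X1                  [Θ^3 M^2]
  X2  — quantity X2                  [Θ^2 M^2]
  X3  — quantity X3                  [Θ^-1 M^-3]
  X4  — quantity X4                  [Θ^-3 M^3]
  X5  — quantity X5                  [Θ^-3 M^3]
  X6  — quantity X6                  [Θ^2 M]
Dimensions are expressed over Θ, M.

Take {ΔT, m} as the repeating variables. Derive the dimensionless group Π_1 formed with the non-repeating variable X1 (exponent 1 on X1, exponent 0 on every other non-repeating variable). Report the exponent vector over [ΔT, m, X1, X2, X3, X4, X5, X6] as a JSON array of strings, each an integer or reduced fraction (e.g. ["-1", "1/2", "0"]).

["-3", "-2", "1", "0", "0", "0", "0", "0"]

Exponent matrix [Θ,M] × [ΔT,m,X1,X2,X3,X4,X5,X6]:
  Θ: [ 1  0  3  2 -1 -3 -3  2]
  M: [ 0  1  2  2 -3  3  3  1]
Echelon form has 2 nonzero rows (pivots: ΔT,m)
Repeat: ΔT,m; free: X1,X2,X3,X4,X5,X6
RREF:
  r0: [   1    0    3    2   -1   -3   -3    2]
  r1: [   0    1    2    2   -3    3    3    1]
Fix exponent of X1 at 1, X2 at 0, X3 at 0, X4 at 0, X5 at 0, X6 at 0; solve each RREF row for its pivot's exponent:
  r0: exp(ΔT) + (3)·1 = 0 ⇒ exp(ΔT) = -3
  r1: exp(m) + (2)·1 = 0 ⇒ exp(m) = -2
Π_1 = ΔT^-3 · m^-2 · X1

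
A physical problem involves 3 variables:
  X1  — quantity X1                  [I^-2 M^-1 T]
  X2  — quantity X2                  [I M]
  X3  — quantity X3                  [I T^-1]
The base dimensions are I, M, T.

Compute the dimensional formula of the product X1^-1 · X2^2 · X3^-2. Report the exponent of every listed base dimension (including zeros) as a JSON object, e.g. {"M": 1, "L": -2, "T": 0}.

Exponent matrix [I,M,T] × [X1,X2,X3]:
  I: [-2  1  1]
  M: [-1  1  0]
  T: [ 1  0 -1]
  [I]: (-1)·-2+(2)·1+(-2)·1 = 2
  [M]: (-1)·-1+(2)·1+(-2)·0 = 3
  [T]: (-1)·1+(2)·0+(-2)·-1 = 1
⇒ I^2 M^3 T

{"I": 2, "M": 3, "T": 1}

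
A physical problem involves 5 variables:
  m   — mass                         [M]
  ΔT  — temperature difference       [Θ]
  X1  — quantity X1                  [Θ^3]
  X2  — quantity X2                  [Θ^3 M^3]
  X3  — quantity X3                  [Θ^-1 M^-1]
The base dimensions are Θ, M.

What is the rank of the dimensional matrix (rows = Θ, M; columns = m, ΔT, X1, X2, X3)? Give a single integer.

2

Dimensional matrix (Θ×M by m×ΔT×X1×X2×X3):
  Θ: [ 0  1  3  3 -1]
  M: [ 1  0  0  3 -1]
RREF → pivots at {m,ΔT} ⇒ r = 2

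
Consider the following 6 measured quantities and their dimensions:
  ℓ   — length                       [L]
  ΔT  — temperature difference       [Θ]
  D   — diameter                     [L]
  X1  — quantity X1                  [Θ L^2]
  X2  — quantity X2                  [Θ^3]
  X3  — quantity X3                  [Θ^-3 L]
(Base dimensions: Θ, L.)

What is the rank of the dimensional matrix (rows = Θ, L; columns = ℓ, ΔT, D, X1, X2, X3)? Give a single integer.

2

Dimensional matrix (Θ×L by ℓ×ΔT×D×X1×X2×X3):
  Θ: [ 0  1  0  1  3 -3]
  L: [ 1  0  1  2  0  1]
Echelon form has 2 nonzero rows (pivots: ℓ,ΔT)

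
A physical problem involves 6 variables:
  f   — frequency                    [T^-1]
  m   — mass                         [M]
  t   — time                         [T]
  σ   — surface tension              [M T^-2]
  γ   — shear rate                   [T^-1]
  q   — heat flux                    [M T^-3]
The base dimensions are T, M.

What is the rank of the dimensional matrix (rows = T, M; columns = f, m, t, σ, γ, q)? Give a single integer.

2

Dimensional matrix (T×M by f×m×t×σ×γ×q):
  T: [-1  0  1 -2 -1 -3]
  M: [ 0  1  0  1  0  1]
Echelon form has 2 nonzero rows (pivots: f,m)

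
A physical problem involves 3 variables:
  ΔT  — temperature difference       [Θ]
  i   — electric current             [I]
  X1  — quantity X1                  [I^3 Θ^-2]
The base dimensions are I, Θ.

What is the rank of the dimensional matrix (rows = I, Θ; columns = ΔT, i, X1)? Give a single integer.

Dimensional matrix (I×Θ by ΔT×i×X1):
  I: [ 0  1  3]
  Θ: [ 1  0 -2]
RREF → pivots at {ΔT,i} ⇒ r = 2

2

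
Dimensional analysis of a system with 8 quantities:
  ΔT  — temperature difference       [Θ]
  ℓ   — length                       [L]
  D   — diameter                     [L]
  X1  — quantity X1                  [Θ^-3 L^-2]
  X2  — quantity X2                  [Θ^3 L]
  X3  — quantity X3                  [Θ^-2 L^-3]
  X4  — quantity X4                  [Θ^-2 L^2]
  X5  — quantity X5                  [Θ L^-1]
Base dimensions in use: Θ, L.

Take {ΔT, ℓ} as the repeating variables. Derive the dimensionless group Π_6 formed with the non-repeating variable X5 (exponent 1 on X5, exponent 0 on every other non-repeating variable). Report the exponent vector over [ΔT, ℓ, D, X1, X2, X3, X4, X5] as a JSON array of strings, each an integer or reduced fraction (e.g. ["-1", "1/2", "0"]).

["-1", "1", "0", "0", "0", "0", "0", "1"]

Dimensional matrix (Θ×L by ΔT×ℓ×D×X1×X2×X3×X4×X5):
  Θ: [ 1  0  0 -3  3 -2 -2  1]
  L: [ 0  1  1 -2  1 -3  2 -1]
Echelon form has 2 nonzero rows (pivots: ΔT,ℓ)
Repeat: ΔT,ℓ; free: D,X1,X2,X3,X4,X5
RREF:
  r0: [   1    0    0   -3    3   -2   -2    1]
  r1: [   0    1    1   -2    1   -3    2   -1]
Fix exponent of X5 at 1, D at 0, X1 at 0, X2 at 0, X3 at 0, X4 at 0; solve each RREF row for its pivot's exponent:
  r0: exp(ΔT) + (1)·1 = 0 ⇒ exp(ΔT) = -1
  r1: exp(ℓ) + (-1)·1 = 0 ⇒ exp(ℓ) = 1
Π_6 = ΔT^-1 · ℓ · X5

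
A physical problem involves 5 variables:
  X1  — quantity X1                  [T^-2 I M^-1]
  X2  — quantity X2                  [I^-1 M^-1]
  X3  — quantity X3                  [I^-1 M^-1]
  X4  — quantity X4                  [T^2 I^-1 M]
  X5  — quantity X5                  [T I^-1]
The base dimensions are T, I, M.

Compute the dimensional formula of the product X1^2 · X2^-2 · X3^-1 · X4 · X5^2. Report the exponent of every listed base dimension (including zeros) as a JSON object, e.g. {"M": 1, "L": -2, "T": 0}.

Exponent matrix [T,I,M] × [X1,X2,X3,X4,X5]:
  T: [-2  0  0  2  1]
  I: [ 1 -1 -1 -1 -1]
  M: [-1 -1 -1  1  0]
  [T]: (2)·-2+(-2)·0+(-1)·0+(1)·2+(2)·1 = 0
  [I]: (2)·1+(-2)·-1+(-1)·-1+(1)·-1+(2)·-1 = 2
  [M]: (2)·-1+(-2)·-1+(-1)·-1+(1)·1+(2)·0 = 2
⇒ I^2 M^2

{"T": 0, "I": 2, "M": 2}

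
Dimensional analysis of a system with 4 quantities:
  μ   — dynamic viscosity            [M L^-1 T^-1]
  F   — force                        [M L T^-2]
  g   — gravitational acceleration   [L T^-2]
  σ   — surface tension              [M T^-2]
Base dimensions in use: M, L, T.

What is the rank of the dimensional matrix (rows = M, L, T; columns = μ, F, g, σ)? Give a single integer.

Dimensional matrix (M×L×T by μ×F×g×σ):
  M: [ 1  1  0  1]
  L: [-1  1  1  0]
  T: [-1 -2 -2 -2]
Echelon form has 3 nonzero rows (pivots: μ,F,g)

3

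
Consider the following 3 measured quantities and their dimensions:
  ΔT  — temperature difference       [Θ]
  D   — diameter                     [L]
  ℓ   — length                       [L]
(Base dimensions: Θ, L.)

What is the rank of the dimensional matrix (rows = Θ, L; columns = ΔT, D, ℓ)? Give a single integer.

2

Exponent matrix [Θ,L] × [ΔT,D,ℓ]:
  Θ: [ 1  0  0]
  L: [ 0  1  1]
Echelon form has 2 nonzero rows (pivots: ΔT,D)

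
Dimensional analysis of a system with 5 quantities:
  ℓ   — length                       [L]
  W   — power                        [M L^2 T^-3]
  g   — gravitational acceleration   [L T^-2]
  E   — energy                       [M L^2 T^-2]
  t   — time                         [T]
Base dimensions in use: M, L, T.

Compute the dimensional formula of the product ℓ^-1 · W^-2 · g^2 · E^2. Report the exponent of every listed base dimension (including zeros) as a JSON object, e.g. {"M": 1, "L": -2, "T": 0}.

Dimensional matrix (M×L×T by ℓ×W×g×E×t):
  M: [ 0  1  0  1  0]
  L: [ 1  2  1  2  0]
  T: [ 0 -3 -2 -2  1]
  [M]: (-1)·0+(-2)·1+(2)·0+(2)·1 = 0
  [L]: (-1)·1+(-2)·2+(2)·1+(2)·2 = 1
  [T]: (-1)·0+(-2)·-3+(2)·-2+(2)·-2 = -2
⇒ L T^-2

{"M": 0, "L": 1, "T": -2}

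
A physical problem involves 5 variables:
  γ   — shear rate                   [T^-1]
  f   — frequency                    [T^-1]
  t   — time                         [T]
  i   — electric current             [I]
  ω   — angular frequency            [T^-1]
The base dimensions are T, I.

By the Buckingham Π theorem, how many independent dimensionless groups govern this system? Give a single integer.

3

Dimensional matrix (T×I by γ×f×t×i×ω):
  T: [-1 -1  1  0 -1]
  I: [ 0  0  0  1  0]
Row reduction gives pivot columns γ,i; rank = 2
Π count = n − r = 5 − 2 = 3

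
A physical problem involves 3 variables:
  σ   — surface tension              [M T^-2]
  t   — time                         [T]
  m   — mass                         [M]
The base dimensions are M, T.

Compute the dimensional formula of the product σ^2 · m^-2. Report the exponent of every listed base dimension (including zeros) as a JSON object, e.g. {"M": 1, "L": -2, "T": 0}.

Dimensional matrix (M×T by σ×t×m):
  M: [ 1  0  1]
  T: [-2  1  0]
  [M]: (2)·1+(-2)·1 = 0
  [T]: (2)·-2+(-2)·0 = -4
⇒ T^-4

{"M": 0, "T": -4}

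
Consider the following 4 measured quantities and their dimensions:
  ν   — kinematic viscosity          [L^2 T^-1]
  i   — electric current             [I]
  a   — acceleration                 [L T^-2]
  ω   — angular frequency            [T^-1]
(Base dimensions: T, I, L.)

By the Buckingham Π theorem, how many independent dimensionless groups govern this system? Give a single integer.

1

Write exponents as rows T,I,L / cols ν,i,a,ω:
  T: [-1  0 -2 -1]
  I: [ 0  1  0  0]
  L: [ 2  0  1  0]
RREF → pivots at {ν,i,a} ⇒ r = 3
n=4, r=3 ⇒ 1 dimensionless group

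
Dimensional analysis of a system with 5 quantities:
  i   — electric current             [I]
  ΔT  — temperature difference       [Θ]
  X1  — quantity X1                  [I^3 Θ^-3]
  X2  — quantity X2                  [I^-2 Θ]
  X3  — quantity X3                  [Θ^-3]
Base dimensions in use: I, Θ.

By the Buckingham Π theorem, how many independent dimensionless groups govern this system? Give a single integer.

3

Dimensional matrix (I×Θ by i×ΔT×X1×X2×X3):
  I: [ 1  0  3 -2  0]
  Θ: [ 0  1 -3  1 -3]
RREF → pivots at {i,ΔT} ⇒ r = 2
Π count = n − r = 5 − 2 = 3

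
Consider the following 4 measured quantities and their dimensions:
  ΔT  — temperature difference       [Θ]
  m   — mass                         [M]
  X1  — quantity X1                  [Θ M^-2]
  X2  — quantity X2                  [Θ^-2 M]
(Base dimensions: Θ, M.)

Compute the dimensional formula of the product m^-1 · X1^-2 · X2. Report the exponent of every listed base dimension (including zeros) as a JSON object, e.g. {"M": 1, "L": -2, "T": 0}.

Dimensional matrix (Θ×M by ΔT×m×X1×X2):
  Θ: [ 1  0  1 -2]
  M: [ 0  1 -2  1]
  [Θ]: (-1)·0+(-2)·1+(1)·-2 = -4
  [M]: (-1)·1+(-2)·-2+(1)·1 = 4
⇒ Θ^-4 M^4

{"Θ": -4, "M": 4}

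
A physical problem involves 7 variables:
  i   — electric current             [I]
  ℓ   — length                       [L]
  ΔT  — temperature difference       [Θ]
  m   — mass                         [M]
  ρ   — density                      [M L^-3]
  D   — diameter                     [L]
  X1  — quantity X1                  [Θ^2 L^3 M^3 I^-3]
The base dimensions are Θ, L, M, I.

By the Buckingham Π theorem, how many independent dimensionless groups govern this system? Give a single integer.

3

Write exponents as rows Θ,L,M,I / cols i,ℓ,ΔT,m,ρ,D,X1:
  Θ: [ 0  0  1  0  0  0  2]
  L: [ 0  1  0  0 -3  1  3]
  M: [ 0  0  0  1  1  0  3]
  I: [ 1  0  0  0  0  0 -3]
Echelon form has 4 nonzero rows (pivots: i,ℓ,ΔT,m)
n=7, r=4 ⇒ 3 dimensionless groups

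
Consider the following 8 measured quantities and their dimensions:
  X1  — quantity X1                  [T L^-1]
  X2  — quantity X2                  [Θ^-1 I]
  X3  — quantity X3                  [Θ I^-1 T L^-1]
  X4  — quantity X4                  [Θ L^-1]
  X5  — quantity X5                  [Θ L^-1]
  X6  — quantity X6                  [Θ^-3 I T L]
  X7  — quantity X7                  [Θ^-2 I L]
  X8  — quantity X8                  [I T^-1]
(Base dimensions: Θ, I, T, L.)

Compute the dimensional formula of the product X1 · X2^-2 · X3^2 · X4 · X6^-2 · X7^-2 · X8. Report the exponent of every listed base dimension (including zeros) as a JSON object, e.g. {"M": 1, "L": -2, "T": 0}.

{"Θ": 15, "I": -7, "T": 0, "L": -8}

Exponent matrix [Θ,I,T,L] × [X1,X2,X3,X4,X5,X6,X7,X8]:
  Θ: [ 0 -1  1  1  1 -3 -2  0]
  I: [ 0  1 -1  0  0  1  1  1]
  T: [ 1  0  1  0  0  1  0 -1]
  L: [-1  0 -1 -1 -1  1  1  0]
  [Θ]: (1)·0+(-2)·-1+(2)·1+(1)·1+(-2)·-3+(-2)·-2+(1)·0 = 15
  [I]: (1)·0+(-2)·1+(2)·-1+(1)·0+(-2)·1+(-2)·1+(1)·1 = -7
  [T]: (1)·1+(-2)·0+(2)·1+(1)·0+(-2)·1+(-2)·0+(1)·-1 = 0
  [L]: (1)·-1+(-2)·0+(2)·-1+(1)·-1+(-2)·1+(-2)·1+(1)·0 = -8
⇒ Θ^15 I^-7 L^-8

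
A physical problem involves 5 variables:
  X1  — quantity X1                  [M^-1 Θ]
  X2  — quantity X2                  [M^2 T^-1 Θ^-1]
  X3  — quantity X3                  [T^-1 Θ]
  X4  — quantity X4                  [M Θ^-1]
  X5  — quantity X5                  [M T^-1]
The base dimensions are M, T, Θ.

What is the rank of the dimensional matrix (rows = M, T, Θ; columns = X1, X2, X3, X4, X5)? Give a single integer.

2

Dimensional matrix (M×T×Θ by X1×X2×X3×X4×X5):
  M: [-1  2  0  1  1]
  T: [ 0 -1 -1  0 -1]
  Θ: [ 1 -1  1 -1  0]
Echelon form has 2 nonzero rows (pivots: X1,X2)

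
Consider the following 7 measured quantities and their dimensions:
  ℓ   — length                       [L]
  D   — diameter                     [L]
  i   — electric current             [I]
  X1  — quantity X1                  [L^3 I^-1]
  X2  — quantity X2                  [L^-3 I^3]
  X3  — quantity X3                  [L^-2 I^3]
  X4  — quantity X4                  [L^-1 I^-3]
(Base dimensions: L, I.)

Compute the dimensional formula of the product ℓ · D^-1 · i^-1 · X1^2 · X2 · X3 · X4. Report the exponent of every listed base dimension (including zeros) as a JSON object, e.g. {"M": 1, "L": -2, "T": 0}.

Exponent matrix [L,I] × [ℓ,D,i,X1,X2,X3,X4]:
  L: [ 1  1  0  3 -3 -2 -1]
  I: [ 0  0  1 -1  3  3 -3]
  [L]: (1)·1+(-1)·1+(-1)·0+(2)·3+(1)·-3+(1)·-2+(1)·-1 = 0
  [I]: (1)·0+(-1)·0+(-1)·1+(2)·-1+(1)·3+(1)·3+(1)·-3 = 0
⇒ 1 (dimensionless)

{"L": 0, "I": 0}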